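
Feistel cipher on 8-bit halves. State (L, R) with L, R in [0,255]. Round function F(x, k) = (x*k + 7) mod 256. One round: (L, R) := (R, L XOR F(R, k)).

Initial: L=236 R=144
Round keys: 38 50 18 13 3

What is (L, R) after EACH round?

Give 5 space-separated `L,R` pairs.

Round 1 (k=38): L=144 R=139
Round 2 (k=50): L=139 R=189
Round 3 (k=18): L=189 R=218
Round 4 (k=13): L=218 R=164
Round 5 (k=3): L=164 R=41

Answer: 144,139 139,189 189,218 218,164 164,41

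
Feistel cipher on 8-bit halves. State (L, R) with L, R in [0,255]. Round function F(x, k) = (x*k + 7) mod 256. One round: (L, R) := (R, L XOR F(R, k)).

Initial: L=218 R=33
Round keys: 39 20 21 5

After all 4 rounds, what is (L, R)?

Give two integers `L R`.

Answer: 33 26

Derivation:
Round 1 (k=39): L=33 R=212
Round 2 (k=20): L=212 R=182
Round 3 (k=21): L=182 R=33
Round 4 (k=5): L=33 R=26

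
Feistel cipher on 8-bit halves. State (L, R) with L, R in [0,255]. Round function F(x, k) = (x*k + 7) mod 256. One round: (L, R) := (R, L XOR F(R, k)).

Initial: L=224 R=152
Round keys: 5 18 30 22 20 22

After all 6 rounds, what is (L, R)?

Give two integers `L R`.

Answer: 141 155

Derivation:
Round 1 (k=5): L=152 R=31
Round 2 (k=18): L=31 R=173
Round 3 (k=30): L=173 R=82
Round 4 (k=22): L=82 R=190
Round 5 (k=20): L=190 R=141
Round 6 (k=22): L=141 R=155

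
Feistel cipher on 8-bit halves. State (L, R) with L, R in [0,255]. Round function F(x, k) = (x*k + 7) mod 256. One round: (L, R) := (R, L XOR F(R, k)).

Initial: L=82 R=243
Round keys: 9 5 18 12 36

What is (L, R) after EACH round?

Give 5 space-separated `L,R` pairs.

Answer: 243,192 192,52 52,111 111,15 15,76

Derivation:
Round 1 (k=9): L=243 R=192
Round 2 (k=5): L=192 R=52
Round 3 (k=18): L=52 R=111
Round 4 (k=12): L=111 R=15
Round 5 (k=36): L=15 R=76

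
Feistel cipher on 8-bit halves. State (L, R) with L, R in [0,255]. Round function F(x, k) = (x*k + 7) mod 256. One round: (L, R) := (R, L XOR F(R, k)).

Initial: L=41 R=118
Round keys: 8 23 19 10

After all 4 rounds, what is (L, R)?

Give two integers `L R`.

Answer: 122 132

Derivation:
Round 1 (k=8): L=118 R=158
Round 2 (k=23): L=158 R=79
Round 3 (k=19): L=79 R=122
Round 4 (k=10): L=122 R=132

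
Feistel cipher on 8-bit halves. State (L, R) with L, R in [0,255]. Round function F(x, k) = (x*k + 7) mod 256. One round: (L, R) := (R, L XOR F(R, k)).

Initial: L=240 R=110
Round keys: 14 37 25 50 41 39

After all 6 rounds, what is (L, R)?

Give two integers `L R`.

Answer: 98 42

Derivation:
Round 1 (k=14): L=110 R=251
Round 2 (k=37): L=251 R=32
Round 3 (k=25): L=32 R=220
Round 4 (k=50): L=220 R=223
Round 5 (k=41): L=223 R=98
Round 6 (k=39): L=98 R=42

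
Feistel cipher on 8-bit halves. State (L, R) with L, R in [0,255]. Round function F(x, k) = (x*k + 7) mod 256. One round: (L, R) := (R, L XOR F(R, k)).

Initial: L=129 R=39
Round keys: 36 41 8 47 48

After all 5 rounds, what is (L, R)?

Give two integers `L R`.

Round 1 (k=36): L=39 R=2
Round 2 (k=41): L=2 R=126
Round 3 (k=8): L=126 R=245
Round 4 (k=47): L=245 R=124
Round 5 (k=48): L=124 R=178

Answer: 124 178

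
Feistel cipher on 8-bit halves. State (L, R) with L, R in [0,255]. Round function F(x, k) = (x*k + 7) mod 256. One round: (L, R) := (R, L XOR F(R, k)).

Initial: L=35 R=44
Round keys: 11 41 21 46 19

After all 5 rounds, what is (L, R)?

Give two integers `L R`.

Round 1 (k=11): L=44 R=200
Round 2 (k=41): L=200 R=35
Round 3 (k=21): L=35 R=46
Round 4 (k=46): L=46 R=104
Round 5 (k=19): L=104 R=145

Answer: 104 145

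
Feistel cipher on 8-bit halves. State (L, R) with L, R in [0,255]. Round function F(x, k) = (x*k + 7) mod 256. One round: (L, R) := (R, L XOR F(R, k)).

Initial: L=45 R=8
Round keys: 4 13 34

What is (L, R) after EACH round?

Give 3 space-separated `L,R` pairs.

Round 1 (k=4): L=8 R=10
Round 2 (k=13): L=10 R=129
Round 3 (k=34): L=129 R=35

Answer: 8,10 10,129 129,35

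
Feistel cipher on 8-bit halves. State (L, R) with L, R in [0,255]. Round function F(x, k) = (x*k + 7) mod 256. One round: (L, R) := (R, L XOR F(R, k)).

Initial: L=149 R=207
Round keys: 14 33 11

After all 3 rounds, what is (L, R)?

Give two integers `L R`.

Answer: 156 119

Derivation:
Round 1 (k=14): L=207 R=204
Round 2 (k=33): L=204 R=156
Round 3 (k=11): L=156 R=119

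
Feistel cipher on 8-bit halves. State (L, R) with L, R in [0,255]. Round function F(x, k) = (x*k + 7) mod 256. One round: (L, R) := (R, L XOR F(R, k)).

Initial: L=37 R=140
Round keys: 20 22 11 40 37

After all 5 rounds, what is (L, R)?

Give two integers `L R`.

Round 1 (k=20): L=140 R=210
Round 2 (k=22): L=210 R=159
Round 3 (k=11): L=159 R=14
Round 4 (k=40): L=14 R=168
Round 5 (k=37): L=168 R=65

Answer: 168 65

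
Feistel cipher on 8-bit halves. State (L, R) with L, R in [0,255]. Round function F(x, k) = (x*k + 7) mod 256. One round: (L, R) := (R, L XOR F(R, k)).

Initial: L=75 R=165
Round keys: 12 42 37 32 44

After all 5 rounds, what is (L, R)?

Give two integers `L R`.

Round 1 (k=12): L=165 R=136
Round 2 (k=42): L=136 R=242
Round 3 (k=37): L=242 R=137
Round 4 (k=32): L=137 R=213
Round 5 (k=44): L=213 R=42

Answer: 213 42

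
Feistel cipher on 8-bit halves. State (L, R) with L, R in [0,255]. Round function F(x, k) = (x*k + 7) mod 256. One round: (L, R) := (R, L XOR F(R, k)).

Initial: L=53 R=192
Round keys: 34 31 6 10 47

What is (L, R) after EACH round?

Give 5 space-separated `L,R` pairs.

Answer: 192,178 178,85 85,183 183,120 120,184

Derivation:
Round 1 (k=34): L=192 R=178
Round 2 (k=31): L=178 R=85
Round 3 (k=6): L=85 R=183
Round 4 (k=10): L=183 R=120
Round 5 (k=47): L=120 R=184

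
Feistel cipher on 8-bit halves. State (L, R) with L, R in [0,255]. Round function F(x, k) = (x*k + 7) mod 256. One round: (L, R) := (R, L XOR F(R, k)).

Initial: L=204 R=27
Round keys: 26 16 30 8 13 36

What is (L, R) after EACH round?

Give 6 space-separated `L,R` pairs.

Answer: 27,9 9,140 140,102 102,187 187,224 224,60

Derivation:
Round 1 (k=26): L=27 R=9
Round 2 (k=16): L=9 R=140
Round 3 (k=30): L=140 R=102
Round 4 (k=8): L=102 R=187
Round 5 (k=13): L=187 R=224
Round 6 (k=36): L=224 R=60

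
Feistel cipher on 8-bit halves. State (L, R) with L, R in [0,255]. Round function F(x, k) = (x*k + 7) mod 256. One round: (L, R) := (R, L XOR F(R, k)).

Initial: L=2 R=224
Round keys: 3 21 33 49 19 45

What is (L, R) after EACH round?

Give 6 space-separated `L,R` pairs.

Round 1 (k=3): L=224 R=165
Round 2 (k=21): L=165 R=112
Round 3 (k=33): L=112 R=210
Round 4 (k=49): L=210 R=73
Round 5 (k=19): L=73 R=160
Round 6 (k=45): L=160 R=110

Answer: 224,165 165,112 112,210 210,73 73,160 160,110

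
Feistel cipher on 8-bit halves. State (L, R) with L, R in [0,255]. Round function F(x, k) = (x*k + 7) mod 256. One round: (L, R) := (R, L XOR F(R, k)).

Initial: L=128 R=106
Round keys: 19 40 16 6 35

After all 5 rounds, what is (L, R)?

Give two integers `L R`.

Round 1 (k=19): L=106 R=101
Round 2 (k=40): L=101 R=165
Round 3 (k=16): L=165 R=50
Round 4 (k=6): L=50 R=150
Round 5 (k=35): L=150 R=187

Answer: 150 187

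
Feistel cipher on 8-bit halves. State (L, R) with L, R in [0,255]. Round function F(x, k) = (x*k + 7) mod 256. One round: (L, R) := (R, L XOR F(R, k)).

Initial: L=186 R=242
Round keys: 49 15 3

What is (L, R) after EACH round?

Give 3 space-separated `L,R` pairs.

Answer: 242,227 227,166 166,26

Derivation:
Round 1 (k=49): L=242 R=227
Round 2 (k=15): L=227 R=166
Round 3 (k=3): L=166 R=26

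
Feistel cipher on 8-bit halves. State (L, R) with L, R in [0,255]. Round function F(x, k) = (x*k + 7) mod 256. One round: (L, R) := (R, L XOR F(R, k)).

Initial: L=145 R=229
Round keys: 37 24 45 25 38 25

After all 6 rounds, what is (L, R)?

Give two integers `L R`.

Answer: 173 25

Derivation:
Round 1 (k=37): L=229 R=177
Round 2 (k=24): L=177 R=122
Round 3 (k=45): L=122 R=200
Round 4 (k=25): L=200 R=245
Round 5 (k=38): L=245 R=173
Round 6 (k=25): L=173 R=25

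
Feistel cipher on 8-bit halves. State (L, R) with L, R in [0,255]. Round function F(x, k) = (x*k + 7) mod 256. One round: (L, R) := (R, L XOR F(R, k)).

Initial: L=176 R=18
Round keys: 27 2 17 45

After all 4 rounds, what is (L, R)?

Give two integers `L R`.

Round 1 (k=27): L=18 R=93
Round 2 (k=2): L=93 R=211
Round 3 (k=17): L=211 R=87
Round 4 (k=45): L=87 R=129

Answer: 87 129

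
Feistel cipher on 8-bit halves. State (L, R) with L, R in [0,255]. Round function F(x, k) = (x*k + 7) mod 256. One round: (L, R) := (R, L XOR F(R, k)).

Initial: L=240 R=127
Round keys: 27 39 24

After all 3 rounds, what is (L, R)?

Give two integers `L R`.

Answer: 180 123

Derivation:
Round 1 (k=27): L=127 R=156
Round 2 (k=39): L=156 R=180
Round 3 (k=24): L=180 R=123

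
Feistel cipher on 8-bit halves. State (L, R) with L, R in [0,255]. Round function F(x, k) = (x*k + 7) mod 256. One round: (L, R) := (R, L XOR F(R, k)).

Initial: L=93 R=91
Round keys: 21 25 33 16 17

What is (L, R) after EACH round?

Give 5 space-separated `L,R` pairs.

Round 1 (k=21): L=91 R=35
Round 2 (k=25): L=35 R=41
Round 3 (k=33): L=41 R=115
Round 4 (k=16): L=115 R=30
Round 5 (k=17): L=30 R=118

Answer: 91,35 35,41 41,115 115,30 30,118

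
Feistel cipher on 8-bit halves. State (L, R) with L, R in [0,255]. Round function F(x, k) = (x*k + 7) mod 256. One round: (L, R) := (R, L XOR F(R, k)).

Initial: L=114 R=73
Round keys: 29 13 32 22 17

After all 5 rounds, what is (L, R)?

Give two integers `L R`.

Round 1 (k=29): L=73 R=62
Round 2 (k=13): L=62 R=100
Round 3 (k=32): L=100 R=185
Round 4 (k=22): L=185 R=137
Round 5 (k=17): L=137 R=153

Answer: 137 153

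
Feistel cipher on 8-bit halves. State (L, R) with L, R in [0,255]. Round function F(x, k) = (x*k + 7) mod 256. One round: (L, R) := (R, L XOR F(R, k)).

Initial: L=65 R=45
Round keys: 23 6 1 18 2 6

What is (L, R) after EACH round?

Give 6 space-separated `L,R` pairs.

Round 1 (k=23): L=45 R=83
Round 2 (k=6): L=83 R=212
Round 3 (k=1): L=212 R=136
Round 4 (k=18): L=136 R=67
Round 5 (k=2): L=67 R=5
Round 6 (k=6): L=5 R=102

Answer: 45,83 83,212 212,136 136,67 67,5 5,102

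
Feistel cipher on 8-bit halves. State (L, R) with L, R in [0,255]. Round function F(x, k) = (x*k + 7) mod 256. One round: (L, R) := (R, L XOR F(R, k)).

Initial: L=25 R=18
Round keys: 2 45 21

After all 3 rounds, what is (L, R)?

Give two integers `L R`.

Answer: 195 52

Derivation:
Round 1 (k=2): L=18 R=50
Round 2 (k=45): L=50 R=195
Round 3 (k=21): L=195 R=52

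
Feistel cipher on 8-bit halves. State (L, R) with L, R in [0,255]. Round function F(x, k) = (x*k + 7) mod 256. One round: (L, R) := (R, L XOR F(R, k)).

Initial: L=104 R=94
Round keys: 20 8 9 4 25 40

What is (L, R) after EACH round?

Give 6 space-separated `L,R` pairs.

Answer: 94,55 55,225 225,199 199,194 194,62 62,117

Derivation:
Round 1 (k=20): L=94 R=55
Round 2 (k=8): L=55 R=225
Round 3 (k=9): L=225 R=199
Round 4 (k=4): L=199 R=194
Round 5 (k=25): L=194 R=62
Round 6 (k=40): L=62 R=117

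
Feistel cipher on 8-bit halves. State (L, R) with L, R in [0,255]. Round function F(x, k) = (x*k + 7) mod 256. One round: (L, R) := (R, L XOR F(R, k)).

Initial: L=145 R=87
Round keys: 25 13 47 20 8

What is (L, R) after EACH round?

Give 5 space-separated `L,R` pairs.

Answer: 87,23 23,101 101,133 133,14 14,242

Derivation:
Round 1 (k=25): L=87 R=23
Round 2 (k=13): L=23 R=101
Round 3 (k=47): L=101 R=133
Round 4 (k=20): L=133 R=14
Round 5 (k=8): L=14 R=242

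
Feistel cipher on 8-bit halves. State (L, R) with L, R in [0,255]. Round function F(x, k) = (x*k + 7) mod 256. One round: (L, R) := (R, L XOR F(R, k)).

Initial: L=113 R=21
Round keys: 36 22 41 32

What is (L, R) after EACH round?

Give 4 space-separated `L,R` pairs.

Round 1 (k=36): L=21 R=138
Round 2 (k=22): L=138 R=246
Round 3 (k=41): L=246 R=231
Round 4 (k=32): L=231 R=17

Answer: 21,138 138,246 246,231 231,17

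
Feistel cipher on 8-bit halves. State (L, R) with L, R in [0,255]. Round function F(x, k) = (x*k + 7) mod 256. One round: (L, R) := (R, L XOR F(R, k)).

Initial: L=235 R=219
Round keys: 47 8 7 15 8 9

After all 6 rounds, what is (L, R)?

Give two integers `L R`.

Round 1 (k=47): L=219 R=215
Round 2 (k=8): L=215 R=100
Round 3 (k=7): L=100 R=20
Round 4 (k=15): L=20 R=87
Round 5 (k=8): L=87 R=171
Round 6 (k=9): L=171 R=93

Answer: 171 93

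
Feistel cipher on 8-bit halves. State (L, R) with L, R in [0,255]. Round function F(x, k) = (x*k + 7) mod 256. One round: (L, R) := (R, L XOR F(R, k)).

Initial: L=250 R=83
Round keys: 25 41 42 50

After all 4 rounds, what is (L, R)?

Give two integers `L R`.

Round 1 (k=25): L=83 R=216
Round 2 (k=41): L=216 R=204
Round 3 (k=42): L=204 R=167
Round 4 (k=50): L=167 R=105

Answer: 167 105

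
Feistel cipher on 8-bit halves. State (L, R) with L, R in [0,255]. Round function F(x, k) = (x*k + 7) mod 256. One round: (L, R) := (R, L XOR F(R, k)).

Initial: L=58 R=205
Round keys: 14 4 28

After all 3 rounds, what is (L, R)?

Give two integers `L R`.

Round 1 (k=14): L=205 R=7
Round 2 (k=4): L=7 R=238
Round 3 (k=28): L=238 R=8

Answer: 238 8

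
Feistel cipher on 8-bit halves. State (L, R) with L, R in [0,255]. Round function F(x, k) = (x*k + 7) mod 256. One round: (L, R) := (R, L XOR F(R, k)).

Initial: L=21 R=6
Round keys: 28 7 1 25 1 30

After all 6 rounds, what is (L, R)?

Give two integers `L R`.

Round 1 (k=28): L=6 R=186
Round 2 (k=7): L=186 R=27
Round 3 (k=1): L=27 R=152
Round 4 (k=25): L=152 R=196
Round 5 (k=1): L=196 R=83
Round 6 (k=30): L=83 R=5

Answer: 83 5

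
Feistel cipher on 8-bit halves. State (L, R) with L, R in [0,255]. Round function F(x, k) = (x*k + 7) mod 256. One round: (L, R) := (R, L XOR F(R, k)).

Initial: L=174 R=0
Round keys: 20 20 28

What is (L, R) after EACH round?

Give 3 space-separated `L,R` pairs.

Round 1 (k=20): L=0 R=169
Round 2 (k=20): L=169 R=59
Round 3 (k=28): L=59 R=210

Answer: 0,169 169,59 59,210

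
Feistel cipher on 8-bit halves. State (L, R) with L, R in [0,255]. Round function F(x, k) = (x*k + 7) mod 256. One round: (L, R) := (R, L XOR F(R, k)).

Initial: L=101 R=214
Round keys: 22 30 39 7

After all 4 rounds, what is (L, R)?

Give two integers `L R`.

Round 1 (k=22): L=214 R=14
Round 2 (k=30): L=14 R=125
Round 3 (k=39): L=125 R=28
Round 4 (k=7): L=28 R=182

Answer: 28 182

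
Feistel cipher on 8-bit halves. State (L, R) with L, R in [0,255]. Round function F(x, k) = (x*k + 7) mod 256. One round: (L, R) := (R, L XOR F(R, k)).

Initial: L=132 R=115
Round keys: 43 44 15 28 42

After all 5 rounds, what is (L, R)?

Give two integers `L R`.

Round 1 (k=43): L=115 R=220
Round 2 (k=44): L=220 R=164
Round 3 (k=15): L=164 R=127
Round 4 (k=28): L=127 R=79
Round 5 (k=42): L=79 R=130

Answer: 79 130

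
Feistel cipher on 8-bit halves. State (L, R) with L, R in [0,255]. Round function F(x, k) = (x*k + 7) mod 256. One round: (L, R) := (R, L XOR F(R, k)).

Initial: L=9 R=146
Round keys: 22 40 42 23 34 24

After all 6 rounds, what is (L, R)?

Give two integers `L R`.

Round 1 (k=22): L=146 R=154
Round 2 (k=40): L=154 R=133
Round 3 (k=42): L=133 R=67
Round 4 (k=23): L=67 R=137
Round 5 (k=34): L=137 R=122
Round 6 (k=24): L=122 R=254

Answer: 122 254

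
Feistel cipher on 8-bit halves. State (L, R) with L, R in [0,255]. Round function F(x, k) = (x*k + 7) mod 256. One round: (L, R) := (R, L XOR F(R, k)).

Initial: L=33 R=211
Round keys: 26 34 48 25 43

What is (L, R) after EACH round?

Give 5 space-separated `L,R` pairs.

Answer: 211,84 84,252 252,19 19,30 30,2

Derivation:
Round 1 (k=26): L=211 R=84
Round 2 (k=34): L=84 R=252
Round 3 (k=48): L=252 R=19
Round 4 (k=25): L=19 R=30
Round 5 (k=43): L=30 R=2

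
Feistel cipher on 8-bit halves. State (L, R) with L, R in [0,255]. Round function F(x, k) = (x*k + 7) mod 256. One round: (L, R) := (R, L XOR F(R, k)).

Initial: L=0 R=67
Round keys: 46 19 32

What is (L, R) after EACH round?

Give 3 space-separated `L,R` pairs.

Answer: 67,17 17,9 9,54

Derivation:
Round 1 (k=46): L=67 R=17
Round 2 (k=19): L=17 R=9
Round 3 (k=32): L=9 R=54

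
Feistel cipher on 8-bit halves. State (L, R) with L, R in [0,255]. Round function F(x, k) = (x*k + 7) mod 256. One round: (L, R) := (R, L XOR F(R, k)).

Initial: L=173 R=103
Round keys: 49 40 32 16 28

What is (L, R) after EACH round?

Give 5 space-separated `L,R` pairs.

Answer: 103,19 19,152 152,20 20,223 223,127

Derivation:
Round 1 (k=49): L=103 R=19
Round 2 (k=40): L=19 R=152
Round 3 (k=32): L=152 R=20
Round 4 (k=16): L=20 R=223
Round 5 (k=28): L=223 R=127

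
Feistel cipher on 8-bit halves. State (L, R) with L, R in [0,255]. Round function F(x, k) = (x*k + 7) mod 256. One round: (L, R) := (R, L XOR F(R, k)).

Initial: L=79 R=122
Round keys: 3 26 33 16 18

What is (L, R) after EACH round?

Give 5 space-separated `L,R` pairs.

Round 1 (k=3): L=122 R=58
Round 2 (k=26): L=58 R=145
Round 3 (k=33): L=145 R=130
Round 4 (k=16): L=130 R=182
Round 5 (k=18): L=182 R=81

Answer: 122,58 58,145 145,130 130,182 182,81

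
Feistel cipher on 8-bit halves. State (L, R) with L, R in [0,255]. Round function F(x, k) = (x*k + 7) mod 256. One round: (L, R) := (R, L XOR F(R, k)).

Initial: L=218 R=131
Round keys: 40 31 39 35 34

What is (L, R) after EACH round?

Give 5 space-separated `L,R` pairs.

Answer: 131,165 165,129 129,11 11,9 9,50

Derivation:
Round 1 (k=40): L=131 R=165
Round 2 (k=31): L=165 R=129
Round 3 (k=39): L=129 R=11
Round 4 (k=35): L=11 R=9
Round 5 (k=34): L=9 R=50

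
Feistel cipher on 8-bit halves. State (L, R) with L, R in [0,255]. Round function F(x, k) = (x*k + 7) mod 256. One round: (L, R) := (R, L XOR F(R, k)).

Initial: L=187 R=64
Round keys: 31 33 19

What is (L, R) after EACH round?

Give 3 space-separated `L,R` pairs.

Answer: 64,124 124,67 67,124

Derivation:
Round 1 (k=31): L=64 R=124
Round 2 (k=33): L=124 R=67
Round 3 (k=19): L=67 R=124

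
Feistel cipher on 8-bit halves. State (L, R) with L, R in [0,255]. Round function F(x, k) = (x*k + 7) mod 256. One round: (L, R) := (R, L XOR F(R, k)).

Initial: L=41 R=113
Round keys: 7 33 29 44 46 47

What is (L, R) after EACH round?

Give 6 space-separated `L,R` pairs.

Round 1 (k=7): L=113 R=55
Round 2 (k=33): L=55 R=111
Round 3 (k=29): L=111 R=173
Round 4 (k=44): L=173 R=172
Round 5 (k=46): L=172 R=66
Round 6 (k=47): L=66 R=137

Answer: 113,55 55,111 111,173 173,172 172,66 66,137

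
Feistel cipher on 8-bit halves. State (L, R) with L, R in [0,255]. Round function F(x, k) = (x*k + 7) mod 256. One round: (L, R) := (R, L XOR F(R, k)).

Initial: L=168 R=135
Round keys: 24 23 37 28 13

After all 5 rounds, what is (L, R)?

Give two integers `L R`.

Answer: 124 134

Derivation:
Round 1 (k=24): L=135 R=7
Round 2 (k=23): L=7 R=47
Round 3 (k=37): L=47 R=213
Round 4 (k=28): L=213 R=124
Round 5 (k=13): L=124 R=134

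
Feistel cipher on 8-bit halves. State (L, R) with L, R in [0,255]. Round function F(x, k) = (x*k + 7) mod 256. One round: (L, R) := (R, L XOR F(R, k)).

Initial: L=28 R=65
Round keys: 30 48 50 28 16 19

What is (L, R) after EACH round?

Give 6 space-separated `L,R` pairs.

Round 1 (k=30): L=65 R=185
Round 2 (k=48): L=185 R=246
Round 3 (k=50): L=246 R=170
Round 4 (k=28): L=170 R=105
Round 5 (k=16): L=105 R=61
Round 6 (k=19): L=61 R=231

Answer: 65,185 185,246 246,170 170,105 105,61 61,231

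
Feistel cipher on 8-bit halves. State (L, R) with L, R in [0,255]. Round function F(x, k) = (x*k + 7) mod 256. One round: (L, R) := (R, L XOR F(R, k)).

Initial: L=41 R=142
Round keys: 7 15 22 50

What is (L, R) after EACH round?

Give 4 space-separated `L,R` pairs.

Answer: 142,192 192,201 201,141 141,88

Derivation:
Round 1 (k=7): L=142 R=192
Round 2 (k=15): L=192 R=201
Round 3 (k=22): L=201 R=141
Round 4 (k=50): L=141 R=88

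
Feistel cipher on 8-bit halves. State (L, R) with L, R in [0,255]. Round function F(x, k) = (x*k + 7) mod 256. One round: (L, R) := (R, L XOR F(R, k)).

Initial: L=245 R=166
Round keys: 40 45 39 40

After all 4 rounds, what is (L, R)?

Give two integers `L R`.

Answer: 90 208

Derivation:
Round 1 (k=40): L=166 R=2
Round 2 (k=45): L=2 R=199
Round 3 (k=39): L=199 R=90
Round 4 (k=40): L=90 R=208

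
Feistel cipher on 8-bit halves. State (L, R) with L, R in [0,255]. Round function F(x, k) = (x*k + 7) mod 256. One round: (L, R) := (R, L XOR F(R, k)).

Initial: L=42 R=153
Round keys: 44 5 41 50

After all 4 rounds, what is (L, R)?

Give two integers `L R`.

Round 1 (k=44): L=153 R=121
Round 2 (k=5): L=121 R=253
Round 3 (k=41): L=253 R=245
Round 4 (k=50): L=245 R=28

Answer: 245 28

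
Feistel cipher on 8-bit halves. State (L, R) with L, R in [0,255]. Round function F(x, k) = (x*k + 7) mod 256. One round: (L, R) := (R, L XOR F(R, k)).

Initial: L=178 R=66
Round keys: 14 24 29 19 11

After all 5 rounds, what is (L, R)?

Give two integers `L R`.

Round 1 (k=14): L=66 R=17
Round 2 (k=24): L=17 R=221
Round 3 (k=29): L=221 R=1
Round 4 (k=19): L=1 R=199
Round 5 (k=11): L=199 R=149

Answer: 199 149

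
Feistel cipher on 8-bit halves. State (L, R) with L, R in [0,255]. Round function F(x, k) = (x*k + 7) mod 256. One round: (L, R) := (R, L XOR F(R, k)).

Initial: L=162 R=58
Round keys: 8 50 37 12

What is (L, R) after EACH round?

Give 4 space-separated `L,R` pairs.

Round 1 (k=8): L=58 R=117
Round 2 (k=50): L=117 R=219
Round 3 (k=37): L=219 R=219
Round 4 (k=12): L=219 R=144

Answer: 58,117 117,219 219,219 219,144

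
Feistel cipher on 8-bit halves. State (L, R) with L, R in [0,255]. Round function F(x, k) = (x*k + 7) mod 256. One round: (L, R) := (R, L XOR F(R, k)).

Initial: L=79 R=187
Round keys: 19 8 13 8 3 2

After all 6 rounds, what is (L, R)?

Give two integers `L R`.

Answer: 44 60

Derivation:
Round 1 (k=19): L=187 R=167
Round 2 (k=8): L=167 R=132
Round 3 (k=13): L=132 R=28
Round 4 (k=8): L=28 R=99
Round 5 (k=3): L=99 R=44
Round 6 (k=2): L=44 R=60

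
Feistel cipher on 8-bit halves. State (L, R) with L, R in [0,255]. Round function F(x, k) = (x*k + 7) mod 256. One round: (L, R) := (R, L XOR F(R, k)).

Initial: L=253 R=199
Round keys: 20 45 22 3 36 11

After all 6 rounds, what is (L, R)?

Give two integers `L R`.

Answer: 250 209

Derivation:
Round 1 (k=20): L=199 R=110
Round 2 (k=45): L=110 R=154
Round 3 (k=22): L=154 R=45
Round 4 (k=3): L=45 R=20
Round 5 (k=36): L=20 R=250
Round 6 (k=11): L=250 R=209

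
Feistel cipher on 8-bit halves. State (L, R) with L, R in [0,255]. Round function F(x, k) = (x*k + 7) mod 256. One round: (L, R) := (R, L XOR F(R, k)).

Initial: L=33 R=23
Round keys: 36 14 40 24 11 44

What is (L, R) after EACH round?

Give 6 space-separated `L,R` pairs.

Answer: 23,98 98,116 116,69 69,11 11,197 197,232

Derivation:
Round 1 (k=36): L=23 R=98
Round 2 (k=14): L=98 R=116
Round 3 (k=40): L=116 R=69
Round 4 (k=24): L=69 R=11
Round 5 (k=11): L=11 R=197
Round 6 (k=44): L=197 R=232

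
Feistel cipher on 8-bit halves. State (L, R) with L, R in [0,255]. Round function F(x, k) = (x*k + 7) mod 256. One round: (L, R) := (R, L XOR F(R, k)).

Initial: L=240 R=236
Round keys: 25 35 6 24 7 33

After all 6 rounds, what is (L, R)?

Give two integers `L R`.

Answer: 8 212

Derivation:
Round 1 (k=25): L=236 R=227
Round 2 (k=35): L=227 R=252
Round 3 (k=6): L=252 R=12
Round 4 (k=24): L=12 R=219
Round 5 (k=7): L=219 R=8
Round 6 (k=33): L=8 R=212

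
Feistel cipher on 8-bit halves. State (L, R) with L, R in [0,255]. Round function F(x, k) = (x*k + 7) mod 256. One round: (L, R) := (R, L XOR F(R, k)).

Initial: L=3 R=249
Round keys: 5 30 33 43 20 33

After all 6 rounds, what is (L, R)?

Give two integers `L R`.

Round 1 (k=5): L=249 R=231
Round 2 (k=30): L=231 R=224
Round 3 (k=33): L=224 R=0
Round 4 (k=43): L=0 R=231
Round 5 (k=20): L=231 R=19
Round 6 (k=33): L=19 R=157

Answer: 19 157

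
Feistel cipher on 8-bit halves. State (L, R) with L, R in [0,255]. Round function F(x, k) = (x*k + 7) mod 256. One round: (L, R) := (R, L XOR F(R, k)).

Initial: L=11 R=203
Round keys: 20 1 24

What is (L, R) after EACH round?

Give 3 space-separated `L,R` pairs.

Round 1 (k=20): L=203 R=232
Round 2 (k=1): L=232 R=36
Round 3 (k=24): L=36 R=143

Answer: 203,232 232,36 36,143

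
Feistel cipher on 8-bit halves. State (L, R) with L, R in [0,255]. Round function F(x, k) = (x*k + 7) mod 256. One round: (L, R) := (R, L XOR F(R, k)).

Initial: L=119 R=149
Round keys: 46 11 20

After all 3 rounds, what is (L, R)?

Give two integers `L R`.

Round 1 (k=46): L=149 R=186
Round 2 (k=11): L=186 R=144
Round 3 (k=20): L=144 R=253

Answer: 144 253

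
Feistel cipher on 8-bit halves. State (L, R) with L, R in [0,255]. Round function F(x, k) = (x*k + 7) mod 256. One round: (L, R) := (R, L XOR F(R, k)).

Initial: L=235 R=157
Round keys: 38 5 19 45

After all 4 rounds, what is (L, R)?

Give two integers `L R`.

Answer: 217 12

Derivation:
Round 1 (k=38): L=157 R=190
Round 2 (k=5): L=190 R=32
Round 3 (k=19): L=32 R=217
Round 4 (k=45): L=217 R=12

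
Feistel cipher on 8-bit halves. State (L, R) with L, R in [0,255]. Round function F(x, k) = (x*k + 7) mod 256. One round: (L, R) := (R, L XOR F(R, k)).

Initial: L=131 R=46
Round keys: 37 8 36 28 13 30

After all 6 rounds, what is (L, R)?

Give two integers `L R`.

Answer: 108 229

Derivation:
Round 1 (k=37): L=46 R=46
Round 2 (k=8): L=46 R=89
Round 3 (k=36): L=89 R=165
Round 4 (k=28): L=165 R=74
Round 5 (k=13): L=74 R=108
Round 6 (k=30): L=108 R=229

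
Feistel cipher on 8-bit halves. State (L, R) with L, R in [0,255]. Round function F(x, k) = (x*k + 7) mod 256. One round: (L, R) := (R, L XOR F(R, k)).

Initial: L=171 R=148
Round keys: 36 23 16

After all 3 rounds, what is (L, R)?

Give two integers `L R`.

Answer: 191 139

Derivation:
Round 1 (k=36): L=148 R=124
Round 2 (k=23): L=124 R=191
Round 3 (k=16): L=191 R=139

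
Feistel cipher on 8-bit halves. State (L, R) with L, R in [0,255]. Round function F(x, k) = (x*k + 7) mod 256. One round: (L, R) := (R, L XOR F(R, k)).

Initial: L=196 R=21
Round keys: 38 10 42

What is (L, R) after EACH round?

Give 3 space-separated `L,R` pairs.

Round 1 (k=38): L=21 R=225
Round 2 (k=10): L=225 R=196
Round 3 (k=42): L=196 R=206

Answer: 21,225 225,196 196,206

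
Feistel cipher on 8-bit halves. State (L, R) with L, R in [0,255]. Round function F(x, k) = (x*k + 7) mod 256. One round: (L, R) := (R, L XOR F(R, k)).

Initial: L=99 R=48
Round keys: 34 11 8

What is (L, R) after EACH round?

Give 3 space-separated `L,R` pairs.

Round 1 (k=34): L=48 R=4
Round 2 (k=11): L=4 R=3
Round 3 (k=8): L=3 R=27

Answer: 48,4 4,3 3,27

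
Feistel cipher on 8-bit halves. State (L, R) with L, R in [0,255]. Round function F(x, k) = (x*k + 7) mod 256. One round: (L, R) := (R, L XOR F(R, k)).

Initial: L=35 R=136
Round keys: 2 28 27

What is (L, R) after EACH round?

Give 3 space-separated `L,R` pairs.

Answer: 136,52 52,63 63,152

Derivation:
Round 1 (k=2): L=136 R=52
Round 2 (k=28): L=52 R=63
Round 3 (k=27): L=63 R=152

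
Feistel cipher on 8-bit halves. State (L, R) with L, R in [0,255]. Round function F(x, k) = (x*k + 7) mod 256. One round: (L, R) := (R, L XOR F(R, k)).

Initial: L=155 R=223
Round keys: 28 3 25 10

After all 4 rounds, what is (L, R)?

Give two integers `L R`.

Round 1 (k=28): L=223 R=240
Round 2 (k=3): L=240 R=8
Round 3 (k=25): L=8 R=63
Round 4 (k=10): L=63 R=117

Answer: 63 117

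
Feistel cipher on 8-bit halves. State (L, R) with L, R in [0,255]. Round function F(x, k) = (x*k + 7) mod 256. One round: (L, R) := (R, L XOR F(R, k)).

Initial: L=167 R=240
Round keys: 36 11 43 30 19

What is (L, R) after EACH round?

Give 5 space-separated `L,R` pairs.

Answer: 240,96 96,215 215,68 68,40 40,187

Derivation:
Round 1 (k=36): L=240 R=96
Round 2 (k=11): L=96 R=215
Round 3 (k=43): L=215 R=68
Round 4 (k=30): L=68 R=40
Round 5 (k=19): L=40 R=187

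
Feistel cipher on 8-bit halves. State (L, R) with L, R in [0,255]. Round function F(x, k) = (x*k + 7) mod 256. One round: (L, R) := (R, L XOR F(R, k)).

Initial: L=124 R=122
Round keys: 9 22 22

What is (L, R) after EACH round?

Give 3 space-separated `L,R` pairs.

Round 1 (k=9): L=122 R=45
Round 2 (k=22): L=45 R=159
Round 3 (k=22): L=159 R=156

Answer: 122,45 45,159 159,156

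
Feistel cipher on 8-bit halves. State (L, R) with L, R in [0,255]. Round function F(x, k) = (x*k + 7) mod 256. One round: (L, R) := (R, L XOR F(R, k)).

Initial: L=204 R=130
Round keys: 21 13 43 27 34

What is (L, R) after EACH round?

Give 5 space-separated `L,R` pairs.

Answer: 130,125 125,226 226,128 128,101 101,241

Derivation:
Round 1 (k=21): L=130 R=125
Round 2 (k=13): L=125 R=226
Round 3 (k=43): L=226 R=128
Round 4 (k=27): L=128 R=101
Round 5 (k=34): L=101 R=241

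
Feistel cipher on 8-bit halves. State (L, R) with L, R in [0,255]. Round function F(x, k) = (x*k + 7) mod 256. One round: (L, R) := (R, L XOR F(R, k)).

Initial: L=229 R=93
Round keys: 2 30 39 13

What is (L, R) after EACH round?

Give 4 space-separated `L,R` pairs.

Round 1 (k=2): L=93 R=36
Round 2 (k=30): L=36 R=98
Round 3 (k=39): L=98 R=209
Round 4 (k=13): L=209 R=198

Answer: 93,36 36,98 98,209 209,198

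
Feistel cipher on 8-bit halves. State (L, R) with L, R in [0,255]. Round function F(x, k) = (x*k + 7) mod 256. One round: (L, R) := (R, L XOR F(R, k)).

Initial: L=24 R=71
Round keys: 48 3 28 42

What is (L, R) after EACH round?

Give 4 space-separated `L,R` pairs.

Answer: 71,79 79,179 179,212 212,124

Derivation:
Round 1 (k=48): L=71 R=79
Round 2 (k=3): L=79 R=179
Round 3 (k=28): L=179 R=212
Round 4 (k=42): L=212 R=124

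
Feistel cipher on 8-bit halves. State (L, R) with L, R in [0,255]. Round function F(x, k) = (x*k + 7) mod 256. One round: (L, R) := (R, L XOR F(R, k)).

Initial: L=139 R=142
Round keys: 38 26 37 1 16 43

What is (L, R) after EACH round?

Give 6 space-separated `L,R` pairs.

Round 1 (k=38): L=142 R=144
Round 2 (k=26): L=144 R=41
Round 3 (k=37): L=41 R=100
Round 4 (k=1): L=100 R=66
Round 5 (k=16): L=66 R=67
Round 6 (k=43): L=67 R=10

Answer: 142,144 144,41 41,100 100,66 66,67 67,10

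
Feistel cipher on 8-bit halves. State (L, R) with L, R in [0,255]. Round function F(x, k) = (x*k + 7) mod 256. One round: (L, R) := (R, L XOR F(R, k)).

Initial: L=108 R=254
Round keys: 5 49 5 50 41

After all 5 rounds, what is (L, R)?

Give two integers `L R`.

Answer: 249 108

Derivation:
Round 1 (k=5): L=254 R=145
Round 2 (k=49): L=145 R=54
Round 3 (k=5): L=54 R=132
Round 4 (k=50): L=132 R=249
Round 5 (k=41): L=249 R=108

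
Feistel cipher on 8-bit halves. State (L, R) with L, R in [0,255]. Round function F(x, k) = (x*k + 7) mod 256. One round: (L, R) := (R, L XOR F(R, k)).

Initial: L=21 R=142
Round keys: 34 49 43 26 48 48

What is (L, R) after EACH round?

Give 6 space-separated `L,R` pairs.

Round 1 (k=34): L=142 R=246
Round 2 (k=49): L=246 R=147
Round 3 (k=43): L=147 R=78
Round 4 (k=26): L=78 R=96
Round 5 (k=48): L=96 R=73
Round 6 (k=48): L=73 R=215

Answer: 142,246 246,147 147,78 78,96 96,73 73,215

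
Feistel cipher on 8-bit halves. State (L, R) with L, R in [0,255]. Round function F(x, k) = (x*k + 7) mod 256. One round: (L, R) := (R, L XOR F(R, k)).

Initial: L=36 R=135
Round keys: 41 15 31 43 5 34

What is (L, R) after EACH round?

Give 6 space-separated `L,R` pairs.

Answer: 135,130 130,34 34,167 167,54 54,178 178,157

Derivation:
Round 1 (k=41): L=135 R=130
Round 2 (k=15): L=130 R=34
Round 3 (k=31): L=34 R=167
Round 4 (k=43): L=167 R=54
Round 5 (k=5): L=54 R=178
Round 6 (k=34): L=178 R=157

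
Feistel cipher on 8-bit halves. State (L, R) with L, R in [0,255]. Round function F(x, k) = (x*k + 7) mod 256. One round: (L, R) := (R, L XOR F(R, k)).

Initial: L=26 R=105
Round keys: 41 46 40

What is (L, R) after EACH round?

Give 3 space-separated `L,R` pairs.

Answer: 105,194 194,138 138,85

Derivation:
Round 1 (k=41): L=105 R=194
Round 2 (k=46): L=194 R=138
Round 3 (k=40): L=138 R=85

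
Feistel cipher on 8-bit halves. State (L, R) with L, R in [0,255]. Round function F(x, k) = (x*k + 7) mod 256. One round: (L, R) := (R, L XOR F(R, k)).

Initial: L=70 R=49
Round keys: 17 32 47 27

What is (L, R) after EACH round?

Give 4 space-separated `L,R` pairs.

Round 1 (k=17): L=49 R=14
Round 2 (k=32): L=14 R=246
Round 3 (k=47): L=246 R=63
Round 4 (k=27): L=63 R=90

Answer: 49,14 14,246 246,63 63,90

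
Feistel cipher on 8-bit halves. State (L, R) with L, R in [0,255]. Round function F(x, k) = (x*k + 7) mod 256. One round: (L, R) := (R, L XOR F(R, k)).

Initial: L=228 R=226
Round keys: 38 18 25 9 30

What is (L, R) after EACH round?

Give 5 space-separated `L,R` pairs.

Round 1 (k=38): L=226 R=119
Round 2 (k=18): L=119 R=135
Round 3 (k=25): L=135 R=65
Round 4 (k=9): L=65 R=215
Round 5 (k=30): L=215 R=120

Answer: 226,119 119,135 135,65 65,215 215,120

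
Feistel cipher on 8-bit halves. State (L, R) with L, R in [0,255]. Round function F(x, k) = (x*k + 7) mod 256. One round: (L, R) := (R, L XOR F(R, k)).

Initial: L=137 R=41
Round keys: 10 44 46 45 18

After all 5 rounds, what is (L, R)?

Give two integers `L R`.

Answer: 224 228

Derivation:
Round 1 (k=10): L=41 R=40
Round 2 (k=44): L=40 R=206
Round 3 (k=46): L=206 R=35
Round 4 (k=45): L=35 R=224
Round 5 (k=18): L=224 R=228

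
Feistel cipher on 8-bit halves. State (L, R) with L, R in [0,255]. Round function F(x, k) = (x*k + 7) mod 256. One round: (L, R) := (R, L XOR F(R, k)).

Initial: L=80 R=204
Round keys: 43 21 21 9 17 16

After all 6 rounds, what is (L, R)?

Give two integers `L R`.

Answer: 160 36

Derivation:
Round 1 (k=43): L=204 R=27
Round 2 (k=21): L=27 R=242
Round 3 (k=21): L=242 R=250
Round 4 (k=9): L=250 R=35
Round 5 (k=17): L=35 R=160
Round 6 (k=16): L=160 R=36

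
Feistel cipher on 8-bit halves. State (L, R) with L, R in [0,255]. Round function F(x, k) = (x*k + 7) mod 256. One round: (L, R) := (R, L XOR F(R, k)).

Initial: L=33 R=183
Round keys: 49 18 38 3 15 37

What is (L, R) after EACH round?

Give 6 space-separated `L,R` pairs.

Answer: 183,47 47,226 226,188 188,217 217,2 2,136

Derivation:
Round 1 (k=49): L=183 R=47
Round 2 (k=18): L=47 R=226
Round 3 (k=38): L=226 R=188
Round 4 (k=3): L=188 R=217
Round 5 (k=15): L=217 R=2
Round 6 (k=37): L=2 R=136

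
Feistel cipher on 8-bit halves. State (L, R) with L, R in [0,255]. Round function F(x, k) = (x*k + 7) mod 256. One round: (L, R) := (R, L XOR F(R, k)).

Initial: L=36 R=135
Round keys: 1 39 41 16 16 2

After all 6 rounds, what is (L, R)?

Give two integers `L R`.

Answer: 124 34

Derivation:
Round 1 (k=1): L=135 R=170
Round 2 (k=39): L=170 R=106
Round 3 (k=41): L=106 R=171
Round 4 (k=16): L=171 R=221
Round 5 (k=16): L=221 R=124
Round 6 (k=2): L=124 R=34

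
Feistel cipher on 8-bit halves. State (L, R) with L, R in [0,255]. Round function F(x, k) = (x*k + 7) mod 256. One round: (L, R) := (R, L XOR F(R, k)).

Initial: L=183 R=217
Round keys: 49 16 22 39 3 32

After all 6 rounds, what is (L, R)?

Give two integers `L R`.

Round 1 (k=49): L=217 R=39
Round 2 (k=16): L=39 R=174
Round 3 (k=22): L=174 R=220
Round 4 (k=39): L=220 R=37
Round 5 (k=3): L=37 R=170
Round 6 (k=32): L=170 R=98

Answer: 170 98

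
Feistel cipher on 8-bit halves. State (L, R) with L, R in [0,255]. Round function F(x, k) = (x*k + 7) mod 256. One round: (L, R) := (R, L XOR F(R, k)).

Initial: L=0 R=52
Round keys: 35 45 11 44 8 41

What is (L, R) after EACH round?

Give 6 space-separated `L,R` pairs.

Round 1 (k=35): L=52 R=35
Round 2 (k=45): L=35 R=26
Round 3 (k=11): L=26 R=6
Round 4 (k=44): L=6 R=21
Round 5 (k=8): L=21 R=169
Round 6 (k=41): L=169 R=13

Answer: 52,35 35,26 26,6 6,21 21,169 169,13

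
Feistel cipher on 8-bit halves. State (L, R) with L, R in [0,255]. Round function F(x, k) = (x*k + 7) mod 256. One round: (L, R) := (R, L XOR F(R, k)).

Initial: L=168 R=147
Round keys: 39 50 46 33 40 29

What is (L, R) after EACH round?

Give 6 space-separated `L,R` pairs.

Round 1 (k=39): L=147 R=196
Round 2 (k=50): L=196 R=220
Round 3 (k=46): L=220 R=75
Round 4 (k=33): L=75 R=110
Round 5 (k=40): L=110 R=124
Round 6 (k=29): L=124 R=125

Answer: 147,196 196,220 220,75 75,110 110,124 124,125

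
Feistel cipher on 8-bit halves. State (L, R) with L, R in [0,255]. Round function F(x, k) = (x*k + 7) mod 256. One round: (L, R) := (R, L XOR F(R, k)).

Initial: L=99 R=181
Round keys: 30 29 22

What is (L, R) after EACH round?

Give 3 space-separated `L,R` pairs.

Answer: 181,94 94,24 24,73

Derivation:
Round 1 (k=30): L=181 R=94
Round 2 (k=29): L=94 R=24
Round 3 (k=22): L=24 R=73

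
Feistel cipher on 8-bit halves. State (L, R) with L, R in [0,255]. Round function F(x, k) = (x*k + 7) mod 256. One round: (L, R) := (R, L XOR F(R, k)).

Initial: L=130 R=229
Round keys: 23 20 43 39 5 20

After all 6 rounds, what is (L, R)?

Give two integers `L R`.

Round 1 (k=23): L=229 R=24
Round 2 (k=20): L=24 R=2
Round 3 (k=43): L=2 R=69
Round 4 (k=39): L=69 R=136
Round 5 (k=5): L=136 R=234
Round 6 (k=20): L=234 R=199

Answer: 234 199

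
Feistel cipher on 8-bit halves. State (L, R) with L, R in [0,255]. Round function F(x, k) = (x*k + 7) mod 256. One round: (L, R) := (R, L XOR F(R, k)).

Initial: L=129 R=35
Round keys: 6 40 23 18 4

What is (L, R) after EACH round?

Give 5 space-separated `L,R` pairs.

Round 1 (k=6): L=35 R=88
Round 2 (k=40): L=88 R=228
Round 3 (k=23): L=228 R=219
Round 4 (k=18): L=219 R=137
Round 5 (k=4): L=137 R=240

Answer: 35,88 88,228 228,219 219,137 137,240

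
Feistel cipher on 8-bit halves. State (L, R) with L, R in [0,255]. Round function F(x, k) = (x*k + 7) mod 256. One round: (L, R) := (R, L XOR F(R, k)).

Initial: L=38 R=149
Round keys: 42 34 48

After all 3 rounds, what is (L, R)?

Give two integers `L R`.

Round 1 (k=42): L=149 R=95
Round 2 (k=34): L=95 R=48
Round 3 (k=48): L=48 R=88

Answer: 48 88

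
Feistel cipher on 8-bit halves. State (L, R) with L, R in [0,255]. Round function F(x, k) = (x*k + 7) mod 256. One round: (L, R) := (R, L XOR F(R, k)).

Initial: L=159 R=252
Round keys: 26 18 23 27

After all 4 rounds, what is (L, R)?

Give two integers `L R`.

Answer: 148 88

Derivation:
Round 1 (k=26): L=252 R=0
Round 2 (k=18): L=0 R=251
Round 3 (k=23): L=251 R=148
Round 4 (k=27): L=148 R=88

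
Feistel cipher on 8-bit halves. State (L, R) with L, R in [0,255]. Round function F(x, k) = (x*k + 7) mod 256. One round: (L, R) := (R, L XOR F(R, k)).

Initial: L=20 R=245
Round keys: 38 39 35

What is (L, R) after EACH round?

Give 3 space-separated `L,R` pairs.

Answer: 245,113 113,203 203,185

Derivation:
Round 1 (k=38): L=245 R=113
Round 2 (k=39): L=113 R=203
Round 3 (k=35): L=203 R=185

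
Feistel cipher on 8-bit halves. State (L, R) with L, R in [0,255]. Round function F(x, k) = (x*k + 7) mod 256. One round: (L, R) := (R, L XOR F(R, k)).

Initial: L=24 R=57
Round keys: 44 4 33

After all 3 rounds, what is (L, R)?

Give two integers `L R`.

Round 1 (k=44): L=57 R=203
Round 2 (k=4): L=203 R=10
Round 3 (k=33): L=10 R=154

Answer: 10 154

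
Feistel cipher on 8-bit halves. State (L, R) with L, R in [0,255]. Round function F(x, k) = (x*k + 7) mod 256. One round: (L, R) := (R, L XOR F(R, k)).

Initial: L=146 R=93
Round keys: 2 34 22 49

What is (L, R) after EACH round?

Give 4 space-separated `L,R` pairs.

Round 1 (k=2): L=93 R=83
Round 2 (k=34): L=83 R=80
Round 3 (k=22): L=80 R=180
Round 4 (k=49): L=180 R=43

Answer: 93,83 83,80 80,180 180,43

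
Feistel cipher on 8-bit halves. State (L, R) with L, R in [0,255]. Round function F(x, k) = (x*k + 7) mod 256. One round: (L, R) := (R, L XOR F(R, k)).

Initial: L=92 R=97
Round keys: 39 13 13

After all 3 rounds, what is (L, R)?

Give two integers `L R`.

Answer: 16 69

Derivation:
Round 1 (k=39): L=97 R=146
Round 2 (k=13): L=146 R=16
Round 3 (k=13): L=16 R=69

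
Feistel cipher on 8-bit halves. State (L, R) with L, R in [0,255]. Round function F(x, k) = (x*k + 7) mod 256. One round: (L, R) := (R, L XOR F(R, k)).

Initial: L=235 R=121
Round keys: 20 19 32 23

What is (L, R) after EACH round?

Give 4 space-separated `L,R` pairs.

Round 1 (k=20): L=121 R=144
Round 2 (k=19): L=144 R=206
Round 3 (k=32): L=206 R=87
Round 4 (k=23): L=87 R=22

Answer: 121,144 144,206 206,87 87,22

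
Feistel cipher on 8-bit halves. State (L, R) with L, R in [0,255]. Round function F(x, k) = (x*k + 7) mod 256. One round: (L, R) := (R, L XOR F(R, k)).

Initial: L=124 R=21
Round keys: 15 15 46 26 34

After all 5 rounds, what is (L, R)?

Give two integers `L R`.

Answer: 61 208

Derivation:
Round 1 (k=15): L=21 R=62
Round 2 (k=15): L=62 R=188
Round 3 (k=46): L=188 R=241
Round 4 (k=26): L=241 R=61
Round 5 (k=34): L=61 R=208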